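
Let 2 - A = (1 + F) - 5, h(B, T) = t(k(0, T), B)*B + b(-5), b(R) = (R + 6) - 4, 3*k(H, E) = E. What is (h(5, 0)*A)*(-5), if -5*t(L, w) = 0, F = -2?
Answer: 120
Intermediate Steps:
k(H, E) = E/3
t(L, w) = 0 (t(L, w) = -1/5*0 = 0)
b(R) = 2 + R (b(R) = (6 + R) - 4 = 2 + R)
h(B, T) = -3 (h(B, T) = 0*B + (2 - 5) = 0 - 3 = -3)
A = 8 (A = 2 - ((1 - 2) - 5) = 2 - (-1 - 5) = 2 - 1*(-6) = 2 + 6 = 8)
(h(5, 0)*A)*(-5) = -3*8*(-5) = -24*(-5) = 120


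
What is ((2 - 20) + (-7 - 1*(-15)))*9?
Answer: -90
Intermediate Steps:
((2 - 20) + (-7 - 1*(-15)))*9 = (-18 + (-7 + 15))*9 = (-18 + 8)*9 = -10*9 = -90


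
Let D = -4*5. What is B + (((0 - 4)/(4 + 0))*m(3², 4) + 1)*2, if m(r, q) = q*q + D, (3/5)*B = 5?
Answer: 55/3 ≈ 18.333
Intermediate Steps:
B = 25/3 (B = (5/3)*5 = 25/3 ≈ 8.3333)
D = -20
m(r, q) = -20 + q² (m(r, q) = q*q - 20 = q² - 20 = -20 + q²)
B + (((0 - 4)/(4 + 0))*m(3², 4) + 1)*2 = 25/3 + (((0 - 4)/(4 + 0))*(-20 + 4²) + 1)*2 = 25/3 + ((-4/4)*(-20 + 16) + 1)*2 = 25/3 + (-4*¼*(-4) + 1)*2 = 25/3 + (-1*(-4) + 1)*2 = 25/3 + (4 + 1)*2 = 25/3 + 5*2 = 25/3 + 10 = 55/3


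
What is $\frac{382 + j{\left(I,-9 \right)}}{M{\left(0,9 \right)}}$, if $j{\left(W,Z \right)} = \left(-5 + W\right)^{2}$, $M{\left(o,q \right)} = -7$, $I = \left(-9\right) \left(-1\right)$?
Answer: $- \frac{398}{7} \approx -56.857$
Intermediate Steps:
$I = 9$
$\frac{382 + j{\left(I,-9 \right)}}{M{\left(0,9 \right)}} = \frac{382 + \left(-5 + 9\right)^{2}}{-7} = - \frac{382 + 4^{2}}{7} = - \frac{382 + 16}{7} = \left(- \frac{1}{7}\right) 398 = - \frac{398}{7}$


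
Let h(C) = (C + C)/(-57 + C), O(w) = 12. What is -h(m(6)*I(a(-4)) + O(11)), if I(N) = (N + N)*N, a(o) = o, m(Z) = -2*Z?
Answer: -248/143 ≈ -1.7343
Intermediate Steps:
I(N) = 2*N² (I(N) = (2*N)*N = 2*N²)
h(C) = 2*C/(-57 + C) (h(C) = (2*C)/(-57 + C) = 2*C/(-57 + C))
-h(m(6)*I(a(-4)) + O(11)) = -2*((-2*6)*(2*(-4)²) + 12)/(-57 + ((-2*6)*(2*(-4)²) + 12)) = -2*(-24*16 + 12)/(-57 + (-24*16 + 12)) = -2*(-12*32 + 12)/(-57 + (-12*32 + 12)) = -2*(-384 + 12)/(-57 + (-384 + 12)) = -2*(-372)/(-57 - 372) = -2*(-372)/(-429) = -2*(-372)*(-1)/429 = -1*248/143 = -248/143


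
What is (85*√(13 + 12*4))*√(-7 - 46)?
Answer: 85*I*√3233 ≈ 4833.1*I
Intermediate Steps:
(85*√(13 + 12*4))*√(-7 - 46) = (85*√(13 + 48))*√(-53) = (85*√61)*(I*√53) = 85*I*√3233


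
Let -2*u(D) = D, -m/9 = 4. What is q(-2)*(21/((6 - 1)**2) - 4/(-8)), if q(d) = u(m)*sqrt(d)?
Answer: 603*I*sqrt(2)/25 ≈ 34.111*I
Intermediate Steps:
m = -36 (m = -9*4 = -36)
u(D) = -D/2
q(d) = 18*sqrt(d) (q(d) = (-1/2*(-36))*sqrt(d) = 18*sqrt(d))
q(-2)*(21/((6 - 1)**2) - 4/(-8)) = (18*sqrt(-2))*(21/((6 - 1)**2) - 4/(-8)) = (18*(I*sqrt(2)))*(21/(5**2) - 4*(-1/8)) = (18*I*sqrt(2))*(21/25 + 1/2) = (18*I*sqrt(2))*(67/50) = 603*I*sqrt(2)/25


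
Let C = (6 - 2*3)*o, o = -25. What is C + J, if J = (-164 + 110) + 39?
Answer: -15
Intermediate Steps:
J = -15 (J = -54 + 39 = -15)
C = 0 (C = (6 - 2*3)*(-25) = (6 - 6)*(-25) = 0*(-25) = 0)
C + J = 0 - 15 = -15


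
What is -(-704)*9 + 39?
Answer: 6375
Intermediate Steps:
-(-704)*9 + 39 = -64*(-99) + 39 = 6336 + 39 = 6375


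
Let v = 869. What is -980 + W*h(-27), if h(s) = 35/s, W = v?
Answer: -56875/27 ≈ -2106.5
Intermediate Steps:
W = 869
-980 + W*h(-27) = -980 + 869*(35/(-27)) = -980 + 869*(35*(-1/27)) = -980 + 869*(-35/27) = -980 - 30415/27 = -56875/27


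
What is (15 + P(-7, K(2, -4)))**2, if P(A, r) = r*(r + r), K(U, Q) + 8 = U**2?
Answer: 2209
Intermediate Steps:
K(U, Q) = -8 + U**2
P(A, r) = 2*r**2 (P(A, r) = r*(2*r) = 2*r**2)
(15 + P(-7, K(2, -4)))**2 = (15 + 2*(-8 + 2**2)**2)**2 = (15 + 2*(-8 + 4)**2)**2 = (15 + 2*(-4)**2)**2 = (15 + 2*16)**2 = (15 + 32)**2 = 47**2 = 2209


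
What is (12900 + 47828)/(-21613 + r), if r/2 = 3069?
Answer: -60728/15475 ≈ -3.9243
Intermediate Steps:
r = 6138 (r = 2*3069 = 6138)
(12900 + 47828)/(-21613 + r) = (12900 + 47828)/(-21613 + 6138) = 60728/(-15475) = 60728*(-1/15475) = -60728/15475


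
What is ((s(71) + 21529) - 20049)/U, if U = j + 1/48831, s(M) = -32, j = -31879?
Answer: -8838411/194585431 ≈ -0.045422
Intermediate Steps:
U = -1556683448/48831 (U = -31879 + 1/48831 = -1556683448/48831 ≈ -31879.)
((s(71) + 21529) - 20049)/U = ((-32 + 21529) - 20049)/(-1556683448/48831) = (21497 - 20049)*(-48831/1556683448) = 1448*(-48831/1556683448) = -8838411/194585431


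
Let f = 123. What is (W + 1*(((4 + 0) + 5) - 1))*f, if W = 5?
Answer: 1599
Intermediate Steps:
(W + 1*(((4 + 0) + 5) - 1))*f = (5 + 1*(((4 + 0) + 5) - 1))*123 = (5 + 1*((4 + 5) - 1))*123 = (5 + 1*(9 - 1))*123 = (5 + 1*8)*123 = (5 + 8)*123 = 13*123 = 1599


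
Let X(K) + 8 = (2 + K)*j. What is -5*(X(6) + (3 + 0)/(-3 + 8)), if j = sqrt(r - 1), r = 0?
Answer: 37 - 40*I ≈ 37.0 - 40.0*I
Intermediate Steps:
j = I (j = sqrt(0 - 1) = sqrt(-1) = I ≈ 1.0*I)
X(K) = -8 + I*(2 + K) (X(K) = -8 + (2 + K)*I = -8 + I*(2 + K))
-5*(X(6) + (3 + 0)/(-3 + 8)) = -5*((-8 + 2*I + I*6) + (3 + 0)/(-3 + 8)) = -5*((-8 + 2*I + 6*I) + 3/5) = -5*((-8 + 8*I) + 3*(1/5)) = -5*((-8 + 8*I) + 3/5) = -5*(-37/5 + 8*I) = 37 - 40*I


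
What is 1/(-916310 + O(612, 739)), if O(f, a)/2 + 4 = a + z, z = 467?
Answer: -1/913906 ≈ -1.0942e-6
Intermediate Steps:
O(f, a) = 926 + 2*a (O(f, a) = -8 + 2*(a + 467) = -8 + 2*(467 + a) = -8 + (934 + 2*a) = 926 + 2*a)
1/(-916310 + O(612, 739)) = 1/(-916310 + (926 + 2*739)) = 1/(-916310 + (926 + 1478)) = 1/(-916310 + 2404) = 1/(-913906) = -1/913906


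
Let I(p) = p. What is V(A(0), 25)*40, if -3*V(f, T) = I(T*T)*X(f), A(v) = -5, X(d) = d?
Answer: 125000/3 ≈ 41667.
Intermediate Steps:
V(f, T) = -f*T²/3 (V(f, T) = -T*T*f/3 = -T²*f/3 = -f*T²/3)
V(A(0), 25)*40 = -⅓*(-5)*25²*40 = -⅓*(-5)*625*40 = (3125/3)*40 = 125000/3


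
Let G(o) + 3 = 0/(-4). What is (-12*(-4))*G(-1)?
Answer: -144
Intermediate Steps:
G(o) = -3 (G(o) = -3 + 0/(-4) = -3 + 0*(-¼) = -3 + 0 = -3)
(-12*(-4))*G(-1) = -12*(-4)*(-3) = 48*(-3) = -144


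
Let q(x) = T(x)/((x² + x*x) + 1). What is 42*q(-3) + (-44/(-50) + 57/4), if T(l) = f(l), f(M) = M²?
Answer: 66547/1900 ≈ 35.025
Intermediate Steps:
T(l) = l²
q(x) = x²/(1 + 2*x²) (q(x) = x²/((x² + x*x) + 1) = x²/((x² + x²) + 1) = x²/(2*x² + 1) = x²/(1 + 2*x²))
42*q(-3) + (-44/(-50) + 57/4) = 42*((-3)²/(1 + 2*(-3)²)) + (-44/(-50) + 57/4) = 42*(9/(1 + 2*9)) + (-44*(-1/50) + 57*(¼)) = 42*(9/(1 + 18)) + (22/25 + 57/4) = 42*(9/19) + 1513/100 = 378/19 + 1513/100 = 66547/1900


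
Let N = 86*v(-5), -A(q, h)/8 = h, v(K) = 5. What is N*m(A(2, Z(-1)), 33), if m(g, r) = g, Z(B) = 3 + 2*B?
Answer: -3440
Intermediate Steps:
A(q, h) = -8*h
N = 430 (N = 86*5 = 430)
N*m(A(2, Z(-1)), 33) = 430*(-8*(3 + 2*(-1))) = 430*(-8*(3 - 2)) = 430*(-8*1) = 430*(-8) = -3440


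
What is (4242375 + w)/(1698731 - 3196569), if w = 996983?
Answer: -2619679/748919 ≈ -3.4979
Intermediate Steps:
(4242375 + w)/(1698731 - 3196569) = (4242375 + 996983)/(1698731 - 3196569) = 5239358/(-1497838) = 5239358*(-1/1497838) = -2619679/748919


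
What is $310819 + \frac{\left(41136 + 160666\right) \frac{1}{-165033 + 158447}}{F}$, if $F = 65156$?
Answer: $\frac{66688922960951}{214558708} \approx 3.1082 \cdot 10^{5}$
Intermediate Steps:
$310819 + \frac{\left(41136 + 160666\right) \frac{1}{-165033 + 158447}}{F} = 310819 + \frac{\left(41136 + 160666\right) \frac{1}{-165033 + 158447}}{65156} = 310819 + \frac{201802}{-6586} \cdot \frac{1}{65156} = 310819 + 201802 \left(- \frac{1}{6586}\right) \frac{1}{65156} = 310819 - \frac{100901}{214558708} = \frac{66688922960951}{214558708}$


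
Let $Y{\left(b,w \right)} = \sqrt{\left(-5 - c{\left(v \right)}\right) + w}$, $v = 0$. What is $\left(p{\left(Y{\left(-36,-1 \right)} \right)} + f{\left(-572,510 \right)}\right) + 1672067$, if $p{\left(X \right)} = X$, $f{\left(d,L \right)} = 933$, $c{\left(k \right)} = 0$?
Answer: $1673000 + i \sqrt{6} \approx 1.673 \cdot 10^{6} + 2.4495 i$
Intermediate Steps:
$Y{\left(b,w \right)} = \sqrt{-5 + w}$ ($Y{\left(b,w \right)} = \sqrt{\left(-5 - 0\right) + w} = \sqrt{\left(-5 + 0\right) + w} = \sqrt{-5 + w}$)
$\left(p{\left(Y{\left(-36,-1 \right)} \right)} + f{\left(-572,510 \right)}\right) + 1672067 = \left(\sqrt{-5 - 1} + 933\right) + 1672067 = \left(\sqrt{-6} + 933\right) + 1672067 = \left(i \sqrt{6} + 933\right) + 1672067 = \left(933 + i \sqrt{6}\right) + 1672067 = 1673000 + i \sqrt{6}$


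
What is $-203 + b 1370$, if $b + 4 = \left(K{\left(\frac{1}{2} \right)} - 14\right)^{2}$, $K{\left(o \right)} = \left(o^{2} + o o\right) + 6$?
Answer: $\frac{142759}{2} \approx 71380.0$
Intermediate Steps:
$K{\left(o \right)} = 6 + 2 o^{2}$ ($K{\left(o \right)} = \left(o^{2} + o^{2}\right) + 6 = 2 o^{2} + 6 = 6 + 2 o^{2}$)
$b = \frac{209}{4}$ ($b = -4 + \left(\left(6 + 2 \left(\frac{1}{2}\right)^{2}\right) - 14\right)^{2} = -4 + \left(\left(6 + \frac{2}{4}\right) - 14\right)^{2} = -4 + \left(\left(6 + 2 \cdot \frac{1}{4}\right) - 14\right)^{2} = -4 + \left(\left(6 + \frac{1}{2}\right) - 14\right)^{2} = -4 + \left(\frac{13}{2} - 14\right)^{2} = -4 + \left(- \frac{15}{2}\right)^{2} = -4 + \frac{225}{4} = \frac{209}{4} \approx 52.25$)
$-203 + b 1370 = -203 + \frac{209}{4} \cdot 1370 = -203 + \frac{143165}{2} = \frac{142759}{2}$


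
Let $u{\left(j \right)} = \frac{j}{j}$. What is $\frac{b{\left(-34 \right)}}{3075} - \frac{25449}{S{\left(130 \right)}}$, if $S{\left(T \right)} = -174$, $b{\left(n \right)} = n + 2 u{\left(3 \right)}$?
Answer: $\frac{26083369}{178350} \approx 146.25$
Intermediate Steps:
$u{\left(j \right)} = 1$
$b{\left(n \right)} = 2 + n$ ($b{\left(n \right)} = n + 2 \cdot 1 = n + 2 = 2 + n$)
$\frac{b{\left(-34 \right)}}{3075} - \frac{25449}{S{\left(130 \right)}} = \frac{2 - 34}{3075} - \frac{25449}{-174} = \left(-32\right) \frac{1}{3075} - - \frac{8483}{58} = - \frac{32}{3075} + \frac{8483}{58} = \frac{26083369}{178350}$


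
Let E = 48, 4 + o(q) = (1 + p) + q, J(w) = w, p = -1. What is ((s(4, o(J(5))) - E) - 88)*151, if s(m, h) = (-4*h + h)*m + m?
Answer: -21744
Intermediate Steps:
o(q) = -4 + q (o(q) = -4 + ((1 - 1) + q) = -4 + (0 + q) = -4 + q)
s(m, h) = m - 3*h*m (s(m, h) = (-3*h)*m + m = -3*h*m + m = m - 3*h*m)
((s(4, o(J(5))) - E) - 88)*151 = ((4*(1 - 3*(-4 + 5)) - 1*48) - 88)*151 = ((4*(1 - 3*1) - 48) - 88)*151 = ((4*(1 - 3) - 48) - 88)*151 = ((4*(-2) - 48) - 88)*151 = ((-8 - 48) - 88)*151 = (-56 - 88)*151 = -144*151 = -21744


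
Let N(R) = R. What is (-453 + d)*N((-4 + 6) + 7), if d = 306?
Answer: -1323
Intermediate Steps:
(-453 + d)*N((-4 + 6) + 7) = (-453 + 306)*((-4 + 6) + 7) = -147*(2 + 7) = -147*9 = -1323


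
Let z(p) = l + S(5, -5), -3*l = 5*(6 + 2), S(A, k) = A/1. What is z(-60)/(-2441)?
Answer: 25/7323 ≈ 0.0034139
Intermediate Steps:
S(A, k) = A (S(A, k) = A*1 = A)
l = -40/3 (l = -5*(6 + 2)/3 = -5*8/3 = -⅓*40 = -40/3 ≈ -13.333)
z(p) = -25/3 (z(p) = -40/3 + 5 = -25/3)
z(-60)/(-2441) = -25/3/(-2441) = -25/3*(-1/2441) = 25/7323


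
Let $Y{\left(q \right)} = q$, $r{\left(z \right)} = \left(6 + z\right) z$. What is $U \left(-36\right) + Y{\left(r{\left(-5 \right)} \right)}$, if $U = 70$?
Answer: $-2525$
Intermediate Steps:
$r{\left(z \right)} = z \left(6 + z\right)$
$U \left(-36\right) + Y{\left(r{\left(-5 \right)} \right)} = 70 \left(-36\right) - 5 \left(6 - 5\right) = -2520 - 5 = -2525$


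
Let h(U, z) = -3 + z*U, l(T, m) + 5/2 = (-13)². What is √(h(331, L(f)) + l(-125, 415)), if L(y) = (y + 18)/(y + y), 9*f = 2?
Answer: √54938/2 ≈ 117.19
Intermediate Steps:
f = 2/9 (f = (⅑)*2 = 2/9 ≈ 0.22222)
l(T, m) = 333/2 (l(T, m) = -5/2 + (-13)² = -5/2 + 169 = 333/2)
L(y) = (18 + y)/(2*y) (L(y) = (18 + y)/((2*y)) = (18 + y)*(1/(2*y)) = (18 + y)/(2*y))
h(U, z) = -3 + U*z
√(h(331, L(f)) + l(-125, 415)) = √((-3 + 331*((18 + 2/9)/(2*(2/9)))) + 333/2) = √((-3 + 331*((½)*(9/2)*(164/9))) + 333/2) = √((-3 + 331*41) + 333/2) = √((-3 + 13571) + 333/2) = √(13568 + 333/2) = √(27469/2) = √54938/2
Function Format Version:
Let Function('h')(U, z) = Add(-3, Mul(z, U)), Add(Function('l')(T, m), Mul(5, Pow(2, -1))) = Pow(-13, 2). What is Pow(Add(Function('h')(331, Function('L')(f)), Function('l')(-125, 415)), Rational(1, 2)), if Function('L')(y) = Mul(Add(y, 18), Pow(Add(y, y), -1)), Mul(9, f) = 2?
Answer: Mul(Rational(1, 2), Pow(54938, Rational(1, 2))) ≈ 117.19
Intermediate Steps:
f = Rational(2, 9) (f = Mul(Rational(1, 9), 2) = Rational(2, 9) ≈ 0.22222)
Function('l')(T, m) = Rational(333, 2) (Function('l')(T, m) = Add(Rational(-5, 2), Pow(-13, 2)) = Add(Rational(-5, 2), 169) = Rational(333, 2))
Function('L')(y) = Mul(Rational(1, 2), Pow(y, -1), Add(18, y)) (Function('L')(y) = Mul(Add(18, y), Pow(Mul(2, y), -1)) = Mul(Add(18, y), Mul(Rational(1, 2), Pow(y, -1))) = Mul(Rational(1, 2), Pow(y, -1), Add(18, y)))
Function('h')(U, z) = Add(-3, Mul(U, z))
Pow(Add(Function('h')(331, Function('L')(f)), Function('l')(-125, 415)), Rational(1, 2)) = Pow(Add(Add(-3, Mul(331, Mul(Rational(1, 2), Pow(Rational(2, 9), -1), Add(18, Rational(2, 9))))), Rational(333, 2)), Rational(1, 2)) = Pow(Add(Add(-3, Mul(331, Mul(Rational(1, 2), Rational(9, 2), Rational(164, 9)))), Rational(333, 2)), Rational(1, 2)) = Pow(Add(Add(-3, Mul(331, 41)), Rational(333, 2)), Rational(1, 2)) = Pow(Add(Add(-3, 13571), Rational(333, 2)), Rational(1, 2)) = Pow(Add(13568, Rational(333, 2)), Rational(1, 2)) = Pow(Rational(27469, 2), Rational(1, 2)) = Mul(Rational(1, 2), Pow(54938, Rational(1, 2)))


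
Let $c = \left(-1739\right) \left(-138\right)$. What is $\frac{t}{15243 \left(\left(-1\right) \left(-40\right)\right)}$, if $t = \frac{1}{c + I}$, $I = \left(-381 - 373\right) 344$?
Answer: $- \frac{1}{11824909680} \approx -8.4567 \cdot 10^{-11}$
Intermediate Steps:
$I = -259376$ ($I = \left(-754\right) 344 = -259376$)
$c = 239982$
$t = - \frac{1}{19394}$ ($t = \frac{1}{239982 - 259376} = \frac{1}{-19394} = - \frac{1}{19394} \approx -5.1562 \cdot 10^{-5}$)
$\frac{t}{15243 \left(\left(-1\right) \left(-40\right)\right)} = - \frac{1}{19394 \cdot 15243 \left(\left(-1\right) \left(-40\right)\right)} = - \frac{1}{19394 \cdot 15243 \cdot 40} = - \frac{1}{19394 \cdot 609720} = \left(- \frac{1}{19394}\right) \frac{1}{609720} = - \frac{1}{11824909680}$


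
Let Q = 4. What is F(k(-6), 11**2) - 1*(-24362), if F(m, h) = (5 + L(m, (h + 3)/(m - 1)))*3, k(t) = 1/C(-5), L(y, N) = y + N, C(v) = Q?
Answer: 95527/4 ≈ 23882.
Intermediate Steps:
C(v) = 4
L(y, N) = N + y
k(t) = 1/4
F(m, h) = 15 + 3*m + 3*(3 + h)/(-1 + m) (F(m, h) = (5 + ((h + 3)/(m - 1) + m))*3 = (5 + ((3 + h)/(-1 + m) + m))*3 = (5 + (m + (3 + h)/(-1 + m)))*3 = (5 + m + (3 + h)/(-1 + m))*3 = 15 + 3*m + 3*(3 + h)/(-1 + m))
F(k(-6), 11**2) - 1*(-24362) = 3*(-2 + 11**2 + (1/4)**2 + 4*(1/4))/(-1 + 1/4) - 1*(-24362) = 3*(-2 + 121 + 1/16 + 1)/(-3/4) + 24362 = 3*(-4/3)*(1921/16) + 24362 = -1921/4 + 24362 = 95527/4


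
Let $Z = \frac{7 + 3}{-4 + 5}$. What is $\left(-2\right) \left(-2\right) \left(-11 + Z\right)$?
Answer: $-4$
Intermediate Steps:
$Z = 10$ ($Z = \frac{10}{1} = 10 \cdot 1 = 10$)
$\left(-2\right) \left(-2\right) \left(-11 + Z\right) = \left(-2\right) \left(-2\right) \left(-11 + 10\right) = 4 \left(-1\right) = -4$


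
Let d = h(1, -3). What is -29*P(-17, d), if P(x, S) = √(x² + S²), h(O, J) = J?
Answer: -29*√298 ≈ -500.62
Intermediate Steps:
d = -3
P(x, S) = √(S² + x²)
-29*P(-17, d) = -29*√((-3)² + (-17)²) = -29*√(9 + 289) = -29*√298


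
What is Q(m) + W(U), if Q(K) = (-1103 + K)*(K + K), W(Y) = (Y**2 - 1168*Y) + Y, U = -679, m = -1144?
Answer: 6394570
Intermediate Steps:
W(Y) = Y**2 - 1167*Y
Q(K) = 2*K*(-1103 + K) (Q(K) = (-1103 + K)*(2*K) = 2*K*(-1103 + K))
Q(m) + W(U) = 2*(-1144)*(-1103 - 1144) - 679*(-1167 - 679) = 2*(-1144)*(-2247) - 679*(-1846) = 5141136 + 1253434 = 6394570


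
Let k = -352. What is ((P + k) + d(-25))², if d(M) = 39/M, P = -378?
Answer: 334487521/625 ≈ 5.3518e+5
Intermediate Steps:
((P + k) + d(-25))² = ((-378 - 352) + 39/(-25))² = (-730 + 39*(-1/25))² = (-730 - 39/25)² = (-18289/25)² = 334487521/625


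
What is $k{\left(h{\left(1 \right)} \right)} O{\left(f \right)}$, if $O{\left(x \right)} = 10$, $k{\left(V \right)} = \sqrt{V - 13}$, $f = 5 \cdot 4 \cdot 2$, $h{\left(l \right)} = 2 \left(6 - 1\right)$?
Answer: $10 i \sqrt{3} \approx 17.32 i$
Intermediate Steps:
$h{\left(l \right)} = 10$ ($h{\left(l \right)} = 2 \cdot 5 = 10$)
$f = 40$ ($f = 20 \cdot 2 = 40$)
$k{\left(V \right)} = \sqrt{-13 + V}$
$k{\left(h{\left(1 \right)} \right)} O{\left(f \right)} = \sqrt{-13 + 10} \cdot 10 = \sqrt{-3} \cdot 10 = i \sqrt{3} \cdot 10 = 10 i \sqrt{3}$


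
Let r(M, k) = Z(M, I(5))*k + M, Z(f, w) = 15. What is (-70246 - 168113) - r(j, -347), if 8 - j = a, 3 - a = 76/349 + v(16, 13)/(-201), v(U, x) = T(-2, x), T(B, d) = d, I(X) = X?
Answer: -16355881430/70149 ≈ -2.3316e+5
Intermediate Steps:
v(U, x) = x
a = 199708/70149 (a = 3 - (76/349 + 13/(-201)) = 3 - (76*(1/349) + 13*(-1/201)) = 3 - (76/349 - 13/201) = 3 - 1*10739/70149 = 3 - 10739/70149 = 199708/70149 ≈ 2.8469)
j = 361484/70149 (j = 8 - 1*199708/70149 = 8 - 199708/70149 = 361484/70149 ≈ 5.1531)
r(M, k) = M + 15*k (r(M, k) = 15*k + M = M + 15*k)
(-70246 - 168113) - r(j, -347) = (-70246 - 168113) - (361484/70149 + 15*(-347)) = -238359 - (361484/70149 - 5205) = -238359 - 1*(-364764061/70149) = -238359 + 364764061/70149 = -16355881430/70149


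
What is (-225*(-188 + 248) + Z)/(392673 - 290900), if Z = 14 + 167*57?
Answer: -3967/101773 ≈ -0.038979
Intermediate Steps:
Z = 9533 (Z = 14 + 9519 = 9533)
(-225*(-188 + 248) + Z)/(392673 - 290900) = (-225*(-188 + 248) + 9533)/(392673 - 290900) = (-225*60 + 9533)/101773 = (-13500 + 9533)*(1/101773) = -3967*1/101773 = -3967/101773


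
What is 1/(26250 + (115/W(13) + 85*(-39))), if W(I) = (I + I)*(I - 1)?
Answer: 312/7155835 ≈ 4.3601e-5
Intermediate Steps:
W(I) = 2*I*(-1 + I) (W(I) = (2*I)*(-1 + I) = 2*I*(-1 + I))
1/(26250 + (115/W(13) + 85*(-39))) = 1/(26250 + (115/((2*13*(-1 + 13))) + 85*(-39))) = 1/(26250 + (115/((2*13*12)) - 3315)) = 1/(26250 + (115/312 - 3315)) = 1/(26250 - 1034165/312) = 1/(7155835/312) = 312/7155835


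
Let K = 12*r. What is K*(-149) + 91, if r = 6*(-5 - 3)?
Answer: 85915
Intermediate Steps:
r = -48 (r = 6*(-8) = -48)
K = -576 (K = 12*(-48) = -576)
K*(-149) + 91 = -576*(-149) + 91 = 85824 + 91 = 85915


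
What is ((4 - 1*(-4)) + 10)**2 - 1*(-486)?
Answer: 810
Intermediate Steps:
((4 - 1*(-4)) + 10)**2 - 1*(-486) = ((4 + 4) + 10)**2 + 486 = (8 + 10)**2 + 486 = 18**2 + 486 = 324 + 486 = 810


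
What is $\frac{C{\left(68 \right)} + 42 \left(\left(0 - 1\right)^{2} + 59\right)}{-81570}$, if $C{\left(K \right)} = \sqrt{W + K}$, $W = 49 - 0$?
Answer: $- \frac{84}{2719} - \frac{\sqrt{13}}{27190} \approx -0.031026$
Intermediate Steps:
$W = 49$ ($W = 49 + 0 = 49$)
$C{\left(K \right)} = \sqrt{49 + K}$
$\frac{C{\left(68 \right)} + 42 \left(\left(0 - 1\right)^{2} + 59\right)}{-81570} = \frac{\sqrt{49 + 68} + 42 \left(\left(0 - 1\right)^{2} + 59\right)}{-81570} = \left(\sqrt{117} + 42 \left(\left(-1\right)^{2} + 59\right)\right) \left(- \frac{1}{81570}\right) = \left(3 \sqrt{13} + 42 \left(1 + 59\right)\right) \left(- \frac{1}{81570}\right) = \left(3 \sqrt{13} + 42 \cdot 60\right) \left(- \frac{1}{81570}\right) = \left(3 \sqrt{13} + 2520\right) \left(- \frac{1}{81570}\right) = \left(2520 + 3 \sqrt{13}\right) \left(- \frac{1}{81570}\right) = - \frac{84}{2719} - \frac{\sqrt{13}}{27190}$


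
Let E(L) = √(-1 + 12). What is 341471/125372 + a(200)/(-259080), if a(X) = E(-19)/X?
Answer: 26267/9644 - √11/51816000 ≈ 2.7237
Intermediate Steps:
E(L) = √11
a(X) = √11/X
341471/125372 + a(200)/(-259080) = 341471/125372 + (√11/200)/(-259080) = 341471*(1/125372) + (√11*(1/200))*(-1/259080) = 26267/9644 + (√11/200)*(-1/259080) = 26267/9644 - √11/51816000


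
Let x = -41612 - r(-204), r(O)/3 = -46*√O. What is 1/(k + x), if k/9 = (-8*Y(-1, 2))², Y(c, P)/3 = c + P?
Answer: -9107/332721040 - 69*I*√51/332721040 ≈ -2.7371e-5 - 1.481e-6*I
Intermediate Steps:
Y(c, P) = 3*P + 3*c (Y(c, P) = 3*(c + P) = 3*(P + c) = 3*P + 3*c)
r(O) = -138*√O (r(O) = 3*(-46*√O) = -138*√O)
x = -41612 + 276*I*√51 (x = -41612 - (-138)*√(-204) = -41612 - (-138)*2*I*√51 = -41612 - (-276)*I*√51 = -41612 + 276*I*√51 ≈ -41612.0 + 1971.0*I)
k = 5184 (k = 9*(-8*(3*2 + 3*(-1)))² = 9*(-8*(6 - 3))² = 9*(-8*3)² = 9*(-24)² = 9*576 = 5184)
1/(k + x) = 1/(5184 + (-41612 + 276*I*√51)) = 1/(-36428 + 276*I*√51)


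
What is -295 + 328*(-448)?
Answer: -147239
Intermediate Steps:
-295 + 328*(-448) = -295 - 146944 = -147239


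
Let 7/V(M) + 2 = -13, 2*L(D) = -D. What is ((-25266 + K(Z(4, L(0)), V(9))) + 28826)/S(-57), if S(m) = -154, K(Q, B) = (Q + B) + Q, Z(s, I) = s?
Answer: -53513/2310 ≈ -23.166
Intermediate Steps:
L(D) = -D/2 (L(D) = (-D)/2 = -D/2)
V(M) = -7/15 (V(M) = 7/(-2 - 13) = 7/(-15) = 7*(-1/15) = -7/15)
K(Q, B) = B + 2*Q (K(Q, B) = (B + Q) + Q = B + 2*Q)
((-25266 + K(Z(4, L(0)), V(9))) + 28826)/S(-57) = ((-25266 + (-7/15 + 2*4)) + 28826)/(-154) = ((-25266 + (-7/15 + 8)) + 28826)*(-1/154) = ((-25266 + 113/15) + 28826)*(-1/154) = (-378877/15 + 28826)*(-1/154) = (53513/15)*(-1/154) = -53513/2310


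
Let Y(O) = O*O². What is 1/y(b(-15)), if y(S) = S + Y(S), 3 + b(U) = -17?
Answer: -1/8020 ≈ -0.00012469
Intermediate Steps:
Y(O) = O³
b(U) = -20 (b(U) = -3 - 17 = -20)
y(S) = S + S³
1/y(b(-15)) = 1/(-20 + (-20)³) = 1/(-20 - 8000) = 1/(-8020) = -1/8020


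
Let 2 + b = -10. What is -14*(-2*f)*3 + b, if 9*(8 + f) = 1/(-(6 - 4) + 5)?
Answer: -6128/9 ≈ -680.89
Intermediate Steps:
b = -12 (b = -2 - 10 = -12)
f = -215/27 (f = -8 + 1/(9*(-(6 - 4) + 5)) = -8 + 1/(9*(-1*2 + 5)) = -8 + 1/(9*(-2 + 5)) = -8 + (⅑)/3 = -8 + (⅑)*(⅓) = -8 + 1/27 = -215/27 ≈ -7.9630)
-14*(-2*f)*3 + b = -14*(-2*(-215/27))*3 - 12 = -6020*3/27 - 12 = -14*430/9 - 12 = -6020/9 - 12 = -6128/9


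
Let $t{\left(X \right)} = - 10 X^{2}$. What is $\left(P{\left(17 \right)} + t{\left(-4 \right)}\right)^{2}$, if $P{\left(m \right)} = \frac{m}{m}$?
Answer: $25281$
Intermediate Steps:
$P{\left(m \right)} = 1$
$\left(P{\left(17 \right)} + t{\left(-4 \right)}\right)^{2} = \left(1 - 10 \left(-4\right)^{2}\right)^{2} = \left(1 - 160\right)^{2} = \left(-159\right)^{2} = 25281$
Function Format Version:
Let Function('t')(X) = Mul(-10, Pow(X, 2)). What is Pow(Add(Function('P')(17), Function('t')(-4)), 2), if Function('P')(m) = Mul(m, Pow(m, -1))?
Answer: 25281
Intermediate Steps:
Function('P')(m) = 1
Pow(Add(Function('P')(17), Function('t')(-4)), 2) = Pow(Add(1, Mul(-10, Pow(-4, 2))), 2) = Pow(Add(1, Mul(-10, 16)), 2) = Pow(Add(1, -160), 2) = Pow(-159, 2) = 25281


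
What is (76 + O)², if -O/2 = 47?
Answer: 324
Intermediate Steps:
O = -94 (O = -2*47 = -94)
(76 + O)² = (76 - 94)² = (-18)² = 324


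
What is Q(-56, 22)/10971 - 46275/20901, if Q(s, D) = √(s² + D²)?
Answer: -15425/6967 + 2*√905/10971 ≈ -2.2085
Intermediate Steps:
Q(s, D) = √(D² + s²)
Q(-56, 22)/10971 - 46275/20901 = √(22² + (-56)²)/10971 - 46275/20901 = √(484 + 3136)*(1/10971) - 46275*1/20901 = √3620*(1/10971) - 15425/6967 = (2*√905)*(1/10971) - 15425/6967 = 2*√905/10971 - 15425/6967 = -15425/6967 + 2*√905/10971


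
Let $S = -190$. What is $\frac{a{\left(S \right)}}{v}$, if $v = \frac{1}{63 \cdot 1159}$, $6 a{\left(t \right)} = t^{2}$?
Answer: $439318950$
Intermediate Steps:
$a{\left(t \right)} = \frac{t^{2}}{6}$
$v = \frac{1}{73017} \approx 1.3695 \cdot 10^{-5}$
$\frac{a{\left(S \right)}}{v} = \frac{\left(-190\right)^{2}}{6} \frac{1}{\frac{1}{73017}} = \frac{1}{6} \cdot 36100 \cdot 73017 = \frac{18050}{3} \cdot 73017 = 439318950$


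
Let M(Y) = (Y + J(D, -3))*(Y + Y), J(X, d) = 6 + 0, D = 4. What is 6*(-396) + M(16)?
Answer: -1672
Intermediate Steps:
J(X, d) = 6
M(Y) = 2*Y*(6 + Y) (M(Y) = (Y + 6)*(Y + Y) = (6 + Y)*(2*Y) = 2*Y*(6 + Y))
6*(-396) + M(16) = 6*(-396) + 2*16*(6 + 16) = -2376 + 2*16*22 = -2376 + 704 = -1672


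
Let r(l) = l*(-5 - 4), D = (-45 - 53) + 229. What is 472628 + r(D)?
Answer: 471449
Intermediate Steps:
D = 131 (D = -98 + 229 = 131)
r(l) = -9*l (r(l) = l*(-9) = -9*l)
472628 + r(D) = 472628 - 9*131 = 472628 - 1179 = 471449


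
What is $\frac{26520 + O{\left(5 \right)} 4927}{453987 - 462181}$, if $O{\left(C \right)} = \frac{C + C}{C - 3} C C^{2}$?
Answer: $- \frac{3105895}{8194} \approx -379.04$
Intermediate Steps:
$O{\left(C \right)} = \frac{2 C^{4}}{-3 + C}$ ($O{\left(C \right)} = \frac{2 C}{-3 + C} C C^{2} = \frac{2 C^{2}}{-3 + C} C^{2} = \frac{2 C^{4}}{-3 + C}$)
$\frac{26520 + O{\left(5 \right)} 4927}{453987 - 462181} = \frac{26520 + \frac{2 \cdot 5^{4}}{-3 + 5} \cdot 4927}{453987 - 462181} = \frac{26520 + 2 \cdot 625 \cdot \frac{1}{2} \cdot 4927}{-8194} = \left(26520 + 2 \cdot 625 \cdot \frac{1}{2} \cdot 4927\right) \left(- \frac{1}{8194}\right) = \left(26520 + 625 \cdot 4927\right) \left(- \frac{1}{8194}\right) = \left(26520 + 3079375\right) \left(- \frac{1}{8194}\right) = 3105895 \left(- \frac{1}{8194}\right) = - \frac{3105895}{8194}$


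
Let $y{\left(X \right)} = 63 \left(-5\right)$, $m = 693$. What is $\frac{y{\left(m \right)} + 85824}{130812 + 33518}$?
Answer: $\frac{85509}{164330} \approx 0.52035$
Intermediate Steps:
$y{\left(X \right)} = -315$
$\frac{y{\left(m \right)} + 85824}{130812 + 33518} = \frac{-315 + 85824}{130812 + 33518} = \frac{85509}{164330}$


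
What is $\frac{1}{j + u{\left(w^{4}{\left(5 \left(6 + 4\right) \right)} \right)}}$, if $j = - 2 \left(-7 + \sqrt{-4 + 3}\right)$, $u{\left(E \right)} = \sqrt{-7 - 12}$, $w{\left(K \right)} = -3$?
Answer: $\frac{1}{14 - 2 i + i \sqrt{19}} \approx 0.069457 - 0.011703 i$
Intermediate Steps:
$u{\left(E \right)} = i \sqrt{19}$ ($u{\left(E \right)} = \sqrt{-19} = i \sqrt{19}$)
$j = 14 - 2 i$ ($j = - 2 \left(-7 + \sqrt{-1}\right) = - 2 \left(-7 + i\right) = 14 - 2 i \approx 14.0 - 2.0 i$)
$\frac{1}{j + u{\left(w^{4}{\left(5 \left(6 + 4\right) \right)} \right)}} = \frac{1}{\left(14 - 2 i\right) + i \sqrt{19}} = \frac{1}{14 - 2 i + i \sqrt{19}}$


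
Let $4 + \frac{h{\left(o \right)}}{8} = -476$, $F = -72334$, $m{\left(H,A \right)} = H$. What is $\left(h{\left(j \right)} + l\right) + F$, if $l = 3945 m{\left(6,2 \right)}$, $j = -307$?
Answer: $-52504$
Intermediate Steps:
$h{\left(o \right)} = -3840$ ($h{\left(o \right)} = -32 + 8 \left(-476\right) = -32 - 3808 = -3840$)
$l = 23670$ ($l = 3945 \cdot 6 = 23670$)
$\left(h{\left(j \right)} + l\right) + F = \left(-3840 + 23670\right) - 72334 = 19830 - 72334 = -52504$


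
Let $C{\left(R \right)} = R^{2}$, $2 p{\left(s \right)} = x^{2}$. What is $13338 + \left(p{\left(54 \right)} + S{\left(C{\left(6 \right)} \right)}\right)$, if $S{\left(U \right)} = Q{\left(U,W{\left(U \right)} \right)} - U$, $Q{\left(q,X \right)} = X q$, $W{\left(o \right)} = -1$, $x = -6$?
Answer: $13284$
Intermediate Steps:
$p{\left(s \right)} = 18$ ($p{\left(s \right)} = \frac{\left(-6\right)^{2}}{2} = \frac{1}{2} \cdot 36 = 18$)
$S{\left(U \right)} = - 2 U$ ($S{\left(U \right)} = - U - U = - 2 U$)
$13338 + \left(p{\left(54 \right)} + S{\left(C{\left(6 \right)} \right)}\right) = 13338 + \left(18 - 2 \cdot 6^{2}\right) = 13338 + \left(18 - 72\right) = 13338 - 54 = 13284$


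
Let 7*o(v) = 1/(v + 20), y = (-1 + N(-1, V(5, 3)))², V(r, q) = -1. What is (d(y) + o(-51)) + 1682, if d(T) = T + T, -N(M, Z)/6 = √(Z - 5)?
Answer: 271683/217 + 24*I*√6 ≈ 1252.0 + 58.788*I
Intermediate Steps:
N(M, Z) = -6*√(-5 + Z) (N(M, Z) = -6*√(Z - 5) = -6*√(-5 + Z))
y = (-1 - 6*I*√6)² (y = (-1 - 6*√(-5 - 1))² = (-1 - 6*I*√6)² ≈ -215.0 + 29.394*I)
d(T) = 2*T
o(v) = 1/(7*(20 + v)) (o(v) = 1/(7*(v + 20)) = 1/(7*(20 + v)))
(d(y) + o(-51)) + 1682 = (2*(-215 + 12*I*√6) + 1/(7*(20 - 51))) + 1682 = ((-430 + 24*I*√6) + (⅐)/(-31)) + 1682 = ((-430 + 24*I*√6) + (⅐)*(-1/31)) + 1682 = ((-430 + 24*I*√6) - 1/217) + 1682 = (-93311/217 + 24*I*√6) + 1682 = 271683/217 + 24*I*√6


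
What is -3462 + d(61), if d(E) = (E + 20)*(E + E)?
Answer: 6420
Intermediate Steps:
d(E) = 2*E*(20 + E) (d(E) = (20 + E)*(2*E) = 2*E*(20 + E))
-3462 + d(61) = -3462 + 2*61*(20 + 61) = -3462 + 2*61*81 = -3462 + 9882 = 6420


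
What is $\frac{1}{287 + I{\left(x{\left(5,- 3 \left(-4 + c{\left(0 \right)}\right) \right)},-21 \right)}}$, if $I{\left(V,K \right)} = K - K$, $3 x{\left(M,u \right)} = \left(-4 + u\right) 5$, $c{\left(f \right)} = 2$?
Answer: $\frac{1}{287} \approx 0.0034843$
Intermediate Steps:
$x{\left(M,u \right)} = - \frac{20}{3} + \frac{5 u}{3}$ ($x{\left(M,u \right)} = \frac{\left(-4 + u\right) 5}{3} = \frac{-20 + 5 u}{3} = - \frac{20}{3} + \frac{5 u}{3}$)
$I{\left(V,K \right)} = 0$
$\frac{1}{287 + I{\left(x{\left(5,- 3 \left(-4 + c{\left(0 \right)}\right) \right)},-21 \right)}} = \frac{1}{287 + 0} = \frac{1}{287}$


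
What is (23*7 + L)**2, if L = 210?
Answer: 137641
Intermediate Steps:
(23*7 + L)**2 = (23*7 + 210)**2 = (161 + 210)**2 = 371**2 = 137641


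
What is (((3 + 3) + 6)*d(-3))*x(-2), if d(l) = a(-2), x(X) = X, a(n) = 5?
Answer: -120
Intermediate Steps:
d(l) = 5
(((3 + 3) + 6)*d(-3))*x(-2) = (((3 + 3) + 6)*5)*(-2) = ((6 + 6)*5)*(-2) = (12*5)*(-2) = 60*(-2) = -120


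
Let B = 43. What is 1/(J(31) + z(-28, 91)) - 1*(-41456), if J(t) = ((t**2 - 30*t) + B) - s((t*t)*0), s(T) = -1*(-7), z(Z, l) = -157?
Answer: 3731039/90 ≈ 41456.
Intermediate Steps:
s(T) = 7
J(t) = 36 + t**2 - 30*t (J(t) = ((t**2 - 30*t) + 43) - 1*7 = (43 + t**2 - 30*t) - 7 = 36 + t**2 - 30*t)
1/(J(31) + z(-28, 91)) - 1*(-41456) = 1/((36 + 31**2 - 30*31) - 157) - 1*(-41456) = 1/((36 + 961 - 930) - 157) + 41456 = 1/(67 - 157) + 41456 = 1/(-90) + 41456 = -1/90 + 41456 = 3731039/90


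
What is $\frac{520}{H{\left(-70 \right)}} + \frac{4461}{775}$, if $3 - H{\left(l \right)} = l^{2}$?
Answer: $\frac{21442517}{3795175} \approx 5.6499$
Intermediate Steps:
$H{\left(l \right)} = 3 - l^{2}$
$\frac{520}{H{\left(-70 \right)}} + \frac{4461}{775} = \frac{520}{3 - \left(-70\right)^{2}} + \frac{4461}{775} = \frac{520}{3 - 4900} + 4461 \cdot \frac{1}{775} = \frac{520}{3 - 4900} + \frac{4461}{775} = \frac{520}{-4897} + \frac{4461}{775} = 520 \left(- \frac{1}{4897}\right) + \frac{4461}{775} = - \frac{520}{4897} + \frac{4461}{775} = \frac{21442517}{3795175}$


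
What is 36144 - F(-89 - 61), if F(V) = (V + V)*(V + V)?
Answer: -53856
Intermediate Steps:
F(V) = 4*V**2 (F(V) = (2*V)*(2*V) = 4*V**2)
36144 - F(-89 - 61) = 36144 - 4*(-89 - 61)**2 = 36144 - 4*(-150)**2 = 36144 - 4*22500 = 36144 - 1*90000 = 36144 - 90000 = -53856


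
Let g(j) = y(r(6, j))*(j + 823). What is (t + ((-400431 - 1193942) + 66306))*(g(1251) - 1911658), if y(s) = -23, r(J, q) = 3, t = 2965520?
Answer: -2816487910080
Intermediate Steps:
g(j) = -18929 - 23*j (g(j) = -23*(j + 823) = -23*(823 + j) = -18929 - 23*j)
(t + ((-400431 - 1193942) + 66306))*(g(1251) - 1911658) = (2965520 + ((-400431 - 1193942) + 66306))*((-18929 - 23*1251) - 1911658) = (2965520 + (-1594373 + 66306))*((-18929 - 28773) - 1911658) = (2965520 - 1528067)*(-47702 - 1911658) = 1437453*(-1959360) = -2816487910080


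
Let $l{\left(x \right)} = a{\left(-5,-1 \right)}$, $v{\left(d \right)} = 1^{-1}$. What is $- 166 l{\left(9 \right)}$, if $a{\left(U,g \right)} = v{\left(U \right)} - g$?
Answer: $-332$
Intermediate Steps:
$v{\left(d \right)} = 1$
$a{\left(U,g \right)} = 1 - g$
$l{\left(x \right)} = 2$ ($l{\left(x \right)} = 1 - -1 = 1 + 1 = 2$)
$- 166 l{\left(9 \right)} = \left(-166\right) 2 = -332$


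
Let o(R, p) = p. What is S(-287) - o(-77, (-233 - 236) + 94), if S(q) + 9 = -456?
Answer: -90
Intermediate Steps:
S(q) = -465 (S(q) = -9 - 456 = -465)
S(-287) - o(-77, (-233 - 236) + 94) = -465 - ((-233 - 236) + 94) = -465 - (-469 + 94) = -465 - 1*(-375) = -465 + 375 = -90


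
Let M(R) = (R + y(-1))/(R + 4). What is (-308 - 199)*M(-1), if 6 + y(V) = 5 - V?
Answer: 169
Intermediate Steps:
y(V) = -1 - V (y(V) = -6 + (5 - V) = -1 - V)
M(R) = R/(4 + R) (M(R) = (R + (-1 - 1*(-1)))/(R + 4) = (R + (-1 + 1))/(4 + R) = (R + 0)/(4 + R) = R/(4 + R))
(-308 - 199)*M(-1) = (-308 - 199)*(-1/(4 - 1)) = -(-507)/3 = -507*(-⅓) = 169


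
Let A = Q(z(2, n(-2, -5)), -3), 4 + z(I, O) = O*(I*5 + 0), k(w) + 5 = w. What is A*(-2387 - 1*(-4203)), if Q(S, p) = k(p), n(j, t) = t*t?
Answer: -14528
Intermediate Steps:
n(j, t) = t²
k(w) = -5 + w
z(I, O) = -4 + 5*I*O (z(I, O) = -4 + O*(I*5 + 0) = -4 + O*(5*I + 0) = -4 + O*(5*I) = -4 + 5*I*O)
Q(S, p) = -5 + p
A = -8 (A = -5 - 3 = -8)
A*(-2387 - 1*(-4203)) = -8*(-2387 - 1*(-4203)) = -8*(-2387 + 4203) = -8*1816 = -14528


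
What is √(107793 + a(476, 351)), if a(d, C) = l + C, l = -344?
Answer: 70*√22 ≈ 328.33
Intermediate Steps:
a(d, C) = -344 + C
√(107793 + a(476, 351)) = √(107793 + (-344 + 351)) = √(107793 + 7) = √107800 = 70*√22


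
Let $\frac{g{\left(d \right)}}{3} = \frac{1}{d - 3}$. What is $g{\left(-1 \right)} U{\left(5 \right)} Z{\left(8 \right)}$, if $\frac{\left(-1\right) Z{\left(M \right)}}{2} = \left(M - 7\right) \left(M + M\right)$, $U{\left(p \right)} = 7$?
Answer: $168$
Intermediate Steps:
$Z{\left(M \right)} = - 4 M \left(-7 + M\right)$ ($Z{\left(M \right)} = - 2 \left(M - 7\right) \left(M + M\right) = - 2 \left(-7 + M\right) 2 M = - 2 \cdot 2 M \left(-7 + M\right) = - 4 M \left(-7 + M\right)$)
$g{\left(d \right)} = \frac{3}{-3 + d}$ ($g{\left(d \right)} = \frac{3}{d - 3} = \frac{3}{-3 + d}$)
$g{\left(-1 \right)} U{\left(5 \right)} Z{\left(8 \right)} = \frac{3}{-3 - 1} \cdot 7 \cdot 4 \cdot 8 \left(7 - 8\right) = \frac{3}{-4} \cdot 7 \cdot 4 \cdot 8 \left(7 - 8\right) = 3 \left(- \frac{1}{4}\right) 7 \cdot 4 \cdot 8 \left(-1\right) = \left(- \frac{3}{4}\right) 7 \left(-32\right) = \left(- \frac{21}{4}\right) \left(-32\right) = 168$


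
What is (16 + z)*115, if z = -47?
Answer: -3565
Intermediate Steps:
(16 + z)*115 = (16 - 47)*115 = -31*115 = -3565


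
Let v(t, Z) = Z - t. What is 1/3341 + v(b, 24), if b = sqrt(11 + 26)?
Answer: 80185/3341 - sqrt(37) ≈ 17.918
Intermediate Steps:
b = sqrt(37) ≈ 6.0828
1/3341 + v(b, 24) = 1/3341 + (24 - sqrt(37)) = 80185/3341 - sqrt(37)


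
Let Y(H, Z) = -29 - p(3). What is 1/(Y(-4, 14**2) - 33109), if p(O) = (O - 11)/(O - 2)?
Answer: -1/33130 ≈ -3.0184e-5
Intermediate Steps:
p(O) = (-11 + O)/(-2 + O)
Y(H, Z) = -21 (Y(H, Z) = -29 - (-11 + 3)/(-2 + 3) = -29 - (-8)/1 = -29 - (-8) = -29 - 1*(-8) = -29 + 8 = -21)
1/(Y(-4, 14**2) - 33109) = 1/(-21 - 33109) = 1/(-33130) = -1/33130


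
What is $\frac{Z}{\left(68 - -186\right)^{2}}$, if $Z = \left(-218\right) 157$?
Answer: $- \frac{17113}{32258} \approx -0.5305$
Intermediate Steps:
$Z = -34226$
$\frac{Z}{\left(68 - -186\right)^{2}} = - \frac{34226}{\left(68 - -186\right)^{2}} = - \frac{34226}{\left(68 + 186\right)^{2}} = - \frac{34226}{254^{2}} = - \frac{34226}{64516} = \left(-34226\right) \frac{1}{64516} = - \frac{17113}{32258}$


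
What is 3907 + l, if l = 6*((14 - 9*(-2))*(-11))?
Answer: 1795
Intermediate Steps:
l = -2112 (l = 6*((14 + 18)*(-11)) = 6*(32*(-11)) = 6*(-352) = -2112)
3907 + l = 3907 - 2112 = 1795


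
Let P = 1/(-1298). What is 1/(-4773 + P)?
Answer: -1298/6195355 ≈ -0.00020951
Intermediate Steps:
P = -1/1298 ≈ -0.00077042
1/(-4773 + P) = 1/(-4773 - 1/1298) = 1/(-6195355/1298) = -1298/6195355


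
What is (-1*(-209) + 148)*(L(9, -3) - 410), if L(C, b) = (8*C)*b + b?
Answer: -224553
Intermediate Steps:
L(C, b) = b + 8*C*b (L(C, b) = 8*C*b + b = b + 8*C*b)
(-1*(-209) + 148)*(L(9, -3) - 410) = (-1*(-209) + 148)*(-3*(1 + 8*9) - 410) = (209 + 148)*(-3*(1 + 72) - 410) = 357*(-3*73 - 410) = 357*(-219 - 410) = 357*(-629) = -224553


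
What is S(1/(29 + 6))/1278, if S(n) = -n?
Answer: -1/44730 ≈ -2.2356e-5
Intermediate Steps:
S(1/(29 + 6))/1278 = -1/(29 + 6)/1278 = -1/35*(1/1278) = -1*1/35*(1/1278) = -1/35*1/1278 = -1/44730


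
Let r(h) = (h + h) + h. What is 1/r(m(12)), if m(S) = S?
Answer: 1/36 ≈ 0.027778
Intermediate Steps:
r(h) = 3*h (r(h) = 2*h + h = 3*h)
1/r(m(12)) = 1/(3*12) = 1/36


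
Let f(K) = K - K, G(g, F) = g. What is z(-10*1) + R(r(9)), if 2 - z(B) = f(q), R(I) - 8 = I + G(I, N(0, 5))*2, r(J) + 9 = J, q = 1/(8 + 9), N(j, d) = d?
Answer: 10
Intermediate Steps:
q = 1/17 ≈ 0.058824
r(J) = -9 + J
f(K) = 0
R(I) = 8 + 3*I (R(I) = 8 + (I + I*2) = 8 + (I + 2*I) = 8 + 3*I)
z(B) = 2 (z(B) = 2 - 1*0 = 2 + 0 = 2)
z(-10*1) + R(r(9)) = 2 + (8 + 3*(-9 + 9)) = 2 + (8 + 3*0) = 2 + (8 + 0) = 2 + 8 = 10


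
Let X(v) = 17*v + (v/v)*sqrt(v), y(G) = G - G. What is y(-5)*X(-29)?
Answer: 0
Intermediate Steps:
y(G) = 0
X(v) = sqrt(v) + 17*v (X(v) = 17*v + 1*sqrt(v) = 17*v + sqrt(v) = sqrt(v) + 17*v)
y(-5)*X(-29) = 0*(sqrt(-29) + 17*(-29)) = 0*(I*sqrt(29) - 493) = 0*(-493 + I*sqrt(29)) = 0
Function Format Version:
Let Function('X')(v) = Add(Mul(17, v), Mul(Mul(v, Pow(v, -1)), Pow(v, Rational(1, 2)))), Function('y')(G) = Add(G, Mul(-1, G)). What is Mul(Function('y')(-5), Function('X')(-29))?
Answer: 0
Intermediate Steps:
Function('y')(G) = 0
Function('X')(v) = Add(Pow(v, Rational(1, 2)), Mul(17, v)) (Function('X')(v) = Add(Mul(17, v), Mul(1, Pow(v, Rational(1, 2)))) = Add(Mul(17, v), Pow(v, Rational(1, 2))) = Add(Pow(v, Rational(1, 2)), Mul(17, v)))
Mul(Function('y')(-5), Function('X')(-29)) = Mul(0, Add(Pow(-29, Rational(1, 2)), Mul(17, -29))) = Mul(0, Add(Mul(I, Pow(29, Rational(1, 2))), -493)) = Mul(0, Add(-493, Mul(I, Pow(29, Rational(1, 2))))) = 0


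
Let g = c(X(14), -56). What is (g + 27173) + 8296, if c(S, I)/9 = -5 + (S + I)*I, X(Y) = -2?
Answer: 64656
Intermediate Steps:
c(S, I) = -45 + 9*I*(I + S) (c(S, I) = 9*(-5 + (S + I)*I) = 9*(-5 + (I + S)*I) = 9*(-5 + I*(I + S)) = -45 + 9*I*(I + S))
g = 29187 (g = -45 + 9*(-56)**2 + 9*(-56)*(-2) = -45 + 9*3136 + 1008 = -45 + 28224 + 1008 = 29187)
(g + 27173) + 8296 = (29187 + 27173) + 8296 = 56360 + 8296 = 64656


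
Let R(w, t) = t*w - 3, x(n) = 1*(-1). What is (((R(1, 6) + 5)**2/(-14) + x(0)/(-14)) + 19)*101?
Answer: 2929/2 ≈ 1464.5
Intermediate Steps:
x(n) = -1
R(w, t) = -3 + t*w
(((R(1, 6) + 5)**2/(-14) + x(0)/(-14)) + 19)*101 = ((((-3 + 6*1) + 5)**2/(-14) - 1/(-14)) + 19)*101 = ((((-3 + 6) + 5)**2*(-1/14) - 1*(-1/14)) + 19)*101 = (((3 + 5)**2*(-1/14) + 1/14) + 19)*101 = ((8**2*(-1/14) + 1/14) + 19)*101 = ((64*(-1/14) + 1/14) + 19)*101 = ((-32/7 + 1/14) + 19)*101 = (-9/2 + 19)*101 = (29/2)*101 = 2929/2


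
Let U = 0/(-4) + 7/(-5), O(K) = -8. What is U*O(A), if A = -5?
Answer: 56/5 ≈ 11.200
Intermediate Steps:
U = -7/5 (U = 0*(-¼) + 7*(-⅕) = 0 - 7/5 = -7/5 ≈ -1.4000)
U*O(A) = -7/5*(-8) = 56/5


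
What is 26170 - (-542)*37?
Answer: 46224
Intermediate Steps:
26170 - (-542)*37 = 26170 - 1*(-20054) = 26170 + 20054 = 46224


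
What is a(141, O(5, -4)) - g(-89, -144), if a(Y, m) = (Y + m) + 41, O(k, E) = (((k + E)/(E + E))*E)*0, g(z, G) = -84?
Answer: 266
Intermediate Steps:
O(k, E) = 0 (O(k, E) = (((E + k)/((2*E)))*E)*0 = (((E + k)*(1/(2*E)))*E)*0 = (((E + k)/(2*E))*E)*0 = (E/2 + k/2)*0 = 0)
a(Y, m) = 41 + Y + m
a(141, O(5, -4)) - g(-89, -144) = (41 + 141 + 0) - 1*(-84) = 182 + 84 = 266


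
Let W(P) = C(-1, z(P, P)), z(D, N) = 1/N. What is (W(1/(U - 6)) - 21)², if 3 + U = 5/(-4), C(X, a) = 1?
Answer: 400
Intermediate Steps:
U = -17/4 (U = -3 + 5/(-4) = -3 + 5*(-¼) = -3 - 5/4 = -17/4 ≈ -4.2500)
W(P) = 1
(W(1/(U - 6)) - 21)² = (1 - 21)² = (-20)² = 400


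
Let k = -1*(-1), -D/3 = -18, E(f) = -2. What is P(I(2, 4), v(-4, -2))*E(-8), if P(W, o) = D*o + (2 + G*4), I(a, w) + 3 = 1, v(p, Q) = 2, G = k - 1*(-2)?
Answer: -244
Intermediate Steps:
D = 54 (D = -3*(-18) = 54)
k = 1
G = 3 (G = 1 - 1*(-2) = 1 + 2 = 3)
I(a, w) = -2 (I(a, w) = -3 + 1 = -2)
P(W, o) = 14 + 54*o (P(W, o) = 54*o + (2 + 3*4) = 54*o + (2 + 12) = 54*o + 14 = 14 + 54*o)
P(I(2, 4), v(-4, -2))*E(-8) = (14 + 54*2)*(-2) = (14 + 108)*(-2) = 122*(-2) = -244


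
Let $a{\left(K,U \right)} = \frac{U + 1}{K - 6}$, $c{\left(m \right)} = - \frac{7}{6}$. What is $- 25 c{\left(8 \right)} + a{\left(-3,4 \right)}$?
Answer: $\frac{515}{18} \approx 28.611$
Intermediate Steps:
$c{\left(m \right)} = - \frac{7}{6}$ ($c{\left(m \right)} = \left(-7\right) \frac{1}{6} = - \frac{7}{6}$)
$a{\left(K,U \right)} = \frac{1 + U}{-6 + K}$
$- 25 c{\left(8 \right)} + a{\left(-3,4 \right)} = \left(-25\right) \left(- \frac{7}{6}\right) + \frac{1 + 4}{-6 - 3} = \frac{175}{6} + \frac{1}{-9} \cdot 5 = \frac{175}{6} - \frac{5}{9} = \frac{515}{18}$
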